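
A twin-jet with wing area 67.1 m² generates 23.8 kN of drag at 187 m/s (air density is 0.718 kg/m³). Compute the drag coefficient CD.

CD = 0.0283

From D = ½ρv²S·CD, rearranging gives CD = 2D/(ρv²S).
CD = 2 × 23800 / (0.718 × 187² × 67.1) = 0.0283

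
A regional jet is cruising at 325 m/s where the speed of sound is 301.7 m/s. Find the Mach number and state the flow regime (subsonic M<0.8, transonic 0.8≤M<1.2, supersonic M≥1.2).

M = 1.08 (transonic)

M = v/a = 325 / 301.7 = 1.08
M = 1.08 → transonic.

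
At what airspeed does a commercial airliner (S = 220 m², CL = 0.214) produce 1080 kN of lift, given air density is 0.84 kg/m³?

L = ½ρv²S·CL ⇒ v = √(2L/(ρ·S·CL))
v = √(2 × 1.08×10^6 / (0.84 × 220 × 0.214)) = √54620 = 234 m/s

v = 234 m/s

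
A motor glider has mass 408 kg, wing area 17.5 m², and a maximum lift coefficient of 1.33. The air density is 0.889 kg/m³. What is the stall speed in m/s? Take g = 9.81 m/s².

V_stall = 19.7 m/s

At stall, lift equals weight: L = W = m·g = 408 × 9.81 = 4002 N.
From L = ½ρV²S·CL,max = W: V_stall = √(2W/(ρSCL,max)) = √(2·4002/(0.889·17.5·1.33))
V_stall = √386.9 = 19.7 m/s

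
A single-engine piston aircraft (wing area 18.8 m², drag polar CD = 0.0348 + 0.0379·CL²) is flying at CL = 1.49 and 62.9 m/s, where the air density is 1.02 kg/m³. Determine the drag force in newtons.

D = 4510 N

CD = 0.0348 + 0.0379 × 1.49² = 0.1189
D = ½ρv²S·CD = ½ × 1.02 × 62.9² × 18.8 × 0.1189 = 4510 N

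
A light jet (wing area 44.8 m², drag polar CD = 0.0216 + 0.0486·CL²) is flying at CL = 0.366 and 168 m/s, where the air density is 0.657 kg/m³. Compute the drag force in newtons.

D = 11700 N

CD = 0.0216 + 0.0486 × 0.366² = 0.02811
D = ½ρv²S·CD = ½ × 0.657 × 168² × 44.8 × 0.02811 = 11700 N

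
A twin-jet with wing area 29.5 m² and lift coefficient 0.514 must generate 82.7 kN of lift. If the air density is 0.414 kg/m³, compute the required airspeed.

L = ½ρv²S·CL ⇒ v = √(2L/(ρ·S·CL))
v = √(2 × 82700 / (0.414 × 29.5 × 0.514)) = √26350 = 162 m/s

v = 162 m/s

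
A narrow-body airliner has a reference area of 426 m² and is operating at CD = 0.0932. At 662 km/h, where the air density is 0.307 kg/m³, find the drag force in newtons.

Convert speed: v = 662 km/h ÷ 3.6 = 183.9 m/s.
Dynamic pressure q = ½ρv² = ½ × 0.307 × 183.9² = 5191 Pa.
D = q·S·CD = 5191 × 426 × 0.0932 = 2.06×10^5 N ≈ 206 kN

D = 2.06×10^5 N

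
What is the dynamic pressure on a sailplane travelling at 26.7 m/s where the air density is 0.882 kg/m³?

q = 314 Pa

q = ½ρv² = ½ × 0.882 × 26.7² = 314 Pa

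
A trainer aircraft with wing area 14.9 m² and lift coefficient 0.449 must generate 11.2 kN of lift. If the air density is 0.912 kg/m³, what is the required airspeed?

v = 60.6 m/s

L = ½ρv²S·CL ⇒ v = √(2L/(ρ·S·CL))
v = √(2 × 11200 / (0.912 × 14.9 × 0.449)) = √3671 = 60.6 m/s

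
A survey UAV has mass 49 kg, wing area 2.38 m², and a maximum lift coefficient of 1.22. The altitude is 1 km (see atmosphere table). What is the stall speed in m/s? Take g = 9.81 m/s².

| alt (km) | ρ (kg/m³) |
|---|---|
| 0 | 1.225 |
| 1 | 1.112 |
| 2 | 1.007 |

V_stall = 17.3 m/s

At 1 km, from the table: ρ = 1.112 kg/m³.
Stall occurs when L = W at CL,max. W = mg = 49 × 9.81 = 480.7 N.
From L = ½ρV²S·CL,max = W: V_stall = √(2W/(ρSCL,max)) = √(2·480.7/(1.112·2.38·1.22))
V_stall = √297.8 = 17.3 m/s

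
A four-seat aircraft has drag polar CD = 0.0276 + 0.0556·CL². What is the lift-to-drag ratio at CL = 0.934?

L/D = 12.3

CD = 0.0276 + 0.0556 × 0.934² = 0.0761
L/D = CL/CD = 0.934 / 0.0761 = 12.3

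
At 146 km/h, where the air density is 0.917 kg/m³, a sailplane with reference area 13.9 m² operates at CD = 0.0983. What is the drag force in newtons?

Convert speed: v = 146 km/h ÷ 3.6 = 40.56 m/s.
D = ½ρv²S·CD = ½ × 0.917 × 40.56² × 13.9 × 0.0983 = 1030 N

D = 1030 N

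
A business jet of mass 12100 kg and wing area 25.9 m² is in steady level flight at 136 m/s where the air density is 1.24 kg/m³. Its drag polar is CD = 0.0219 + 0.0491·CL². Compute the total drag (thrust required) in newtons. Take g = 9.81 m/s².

D = 8830 N

Level flight ⇒ L = W = m·g = 12100 × 9.81 = 1.187×10^5 N.
q = ½ρv² = ½ × 1.24 × 136² = 11470 Pa.
CL = W/(q·S) = 1.187×10^5 / (11470 × 25.9) = 0.3997.
CD = 0.0219 + 0.0491 × 0.3997² = 0.02974.
D = q·S·CD = 11470 × 25.9 × 0.02974 = 8834 N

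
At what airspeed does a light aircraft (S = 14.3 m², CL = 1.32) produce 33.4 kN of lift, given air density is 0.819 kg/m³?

L = ½ρv²S·CL ⇒ v = √(2L/(ρ·S·CL))
v = √(2 × 33400 / (0.819 × 14.3 × 1.32)) = √4321 = 65.7 m/s

v = 65.7 m/s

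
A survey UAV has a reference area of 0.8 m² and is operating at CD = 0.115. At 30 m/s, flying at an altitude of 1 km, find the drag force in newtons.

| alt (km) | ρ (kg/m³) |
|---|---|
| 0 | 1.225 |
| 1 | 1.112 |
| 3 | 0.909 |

At 1 km, from the table: ρ = 1.112 kg/m³.
D = ½ρv²S·CD = ½ × 1.112 × 30² × 0.8 × 0.115 = 46 N

D = 46 N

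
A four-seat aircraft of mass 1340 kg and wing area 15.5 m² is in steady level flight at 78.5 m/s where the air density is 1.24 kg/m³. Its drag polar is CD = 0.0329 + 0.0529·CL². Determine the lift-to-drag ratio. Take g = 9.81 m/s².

In steady level flight, lift balances weight: W = mg = 1340 × 9.81 = 13145 N.
q = ½ρv² = ½ × 1.24 × 78.5² = 3821 Pa.
CL = W/(q·S) = 13145 / (3821 × 15.5) = 0.222.
CD = 0.0329 + 0.0529 × 0.222² = 0.03551.
L/D = CL/CD = 0.222 / 0.03551 = 6.25

L/D = 6.25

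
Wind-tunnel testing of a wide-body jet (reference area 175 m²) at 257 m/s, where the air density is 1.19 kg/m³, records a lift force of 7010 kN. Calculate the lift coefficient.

CL = 1.02

From L = ½ρv²S·CL, rearranging gives CL = 2L/(ρv²S).
CL = 2 × 7.01×10^6 / (1.19 × 257² × 175) = 1.02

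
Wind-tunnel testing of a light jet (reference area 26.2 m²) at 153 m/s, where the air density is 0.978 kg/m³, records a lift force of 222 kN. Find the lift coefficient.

From L = ½ρv²S·CL, rearranging gives CL = 2L/(ρv²S).
CL = 2 × 2.22×10^5 / (0.978 × 153² × 26.2) = 0.74

CL = 0.74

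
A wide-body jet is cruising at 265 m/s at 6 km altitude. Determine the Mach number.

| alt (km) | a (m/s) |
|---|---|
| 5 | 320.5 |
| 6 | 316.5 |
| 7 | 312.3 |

At 6 km, from the table: a = 316.5 m/s.
M = v/a = 265 / 316.5 = 0.837

M = 0.837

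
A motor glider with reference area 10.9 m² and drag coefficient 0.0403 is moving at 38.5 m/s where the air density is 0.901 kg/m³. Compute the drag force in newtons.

Dynamic pressure q = ½ρv² = ½ × 0.901 × 38.5² = 667.8 Pa.
D = q·S·CD = 667.8 × 10.9 × 0.0403 = 293 N

D = 293 N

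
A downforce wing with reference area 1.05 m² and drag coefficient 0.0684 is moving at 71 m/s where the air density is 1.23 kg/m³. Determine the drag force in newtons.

D = 223 N

D = ½ρv²S·CD = ½ × 1.23 × 71² × 1.05 × 0.0684 = 223 N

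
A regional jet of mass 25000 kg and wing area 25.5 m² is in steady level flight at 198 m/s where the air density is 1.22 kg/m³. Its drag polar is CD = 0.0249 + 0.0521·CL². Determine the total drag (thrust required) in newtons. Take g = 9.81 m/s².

D = 20300 N

In steady level flight, lift balances weight: W = mg = 25000 × 9.81 = 2.4525×10^5 N.
q = ½ρv² = ½ × 1.22 × 198² = 23910 Pa.
Required CL = L/(qS) = 2.4525×10^5/(23910·25.5) = 0.4022.
CD = 0.0249 + 0.0521 × 0.4022² = 0.03333.
D = q·S·CD = 23910 × 25.5 × 0.03333 = 20320 N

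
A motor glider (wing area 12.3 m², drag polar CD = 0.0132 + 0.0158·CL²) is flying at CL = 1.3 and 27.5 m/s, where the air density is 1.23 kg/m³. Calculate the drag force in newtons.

D = 228 N

CD = 0.0132 + 0.0158 × 1.3² = 0.0399
D = ½ρv²S·CD = ½ × 1.23 × 27.5² × 12.3 × 0.0399 = 228 N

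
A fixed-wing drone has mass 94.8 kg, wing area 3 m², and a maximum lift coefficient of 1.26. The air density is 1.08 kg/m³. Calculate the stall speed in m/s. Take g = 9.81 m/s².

Stall occurs when L = W at CL,max. W = mg = 94.8 × 9.81 = 930 N.
V_stall = √(2W/(ρ·S·CL,max)) = √(2 × 930 / (1.08 × 3 × 1.26))
V_stall = √455.6 = 21.3 m/s

V_stall = 21.3 m/s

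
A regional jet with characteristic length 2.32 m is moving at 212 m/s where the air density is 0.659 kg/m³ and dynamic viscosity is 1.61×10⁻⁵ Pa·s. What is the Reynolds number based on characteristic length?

Re = ρ·v·c/μ = 0.659 × 212 × 2.32 / (1.61×10⁻⁵) = 2.01×10^7

Re = 2.01×10^7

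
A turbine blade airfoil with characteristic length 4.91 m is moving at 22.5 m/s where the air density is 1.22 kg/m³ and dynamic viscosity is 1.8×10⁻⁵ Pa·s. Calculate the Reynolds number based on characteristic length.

Re = ρ·v·c/μ = 1.22 × 22.5 × 4.91 / (1.8×10⁻⁵) = 7.49×10^6

Re = 7.49×10^6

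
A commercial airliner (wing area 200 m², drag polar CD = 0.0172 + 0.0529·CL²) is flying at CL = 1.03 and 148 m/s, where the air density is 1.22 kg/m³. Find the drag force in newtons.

D = 1.96×10^5 N

CD = 0.0172 + 0.0529 × 1.03² = 0.07332
D = ½ρv²S·CD = ½ × 1.22 × 148² × 200 × 0.07332 = 1.96×10^5 N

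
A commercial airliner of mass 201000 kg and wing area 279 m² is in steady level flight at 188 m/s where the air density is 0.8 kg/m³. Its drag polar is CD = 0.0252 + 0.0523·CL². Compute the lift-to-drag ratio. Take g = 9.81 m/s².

L/D = 13.1

Level flight ⇒ L = W = m·g = 201000 × 9.81 = 1.9718×10^6 N.
Dynamic pressure q = 0.5 × 0.8 × 188² = 14140 Pa.
CL = 2W/(ρv²S) = 2×1.9718×10^6/(0.8×188²×279) = 0.4999.
CD = 0.0252 + 0.0523 × 0.4999² = 0.03827.
L/D = CL/CD = 0.4999 / 0.03827 = 13.1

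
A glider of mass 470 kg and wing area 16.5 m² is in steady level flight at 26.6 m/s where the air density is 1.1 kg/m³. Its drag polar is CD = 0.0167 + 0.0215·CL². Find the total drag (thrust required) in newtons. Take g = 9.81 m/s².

D = 178 N

Level flight ⇒ L = W = m·g = 470 × 9.81 = 4610.7 N.
q = ½ρv² = ½ × 1.1 × 26.6² = 389.2 Pa.
CL = 2W/(ρv²S) = 2×4610.7/(1.1×26.6²×16.5) = 0.7181.
CD = 0.0167 + 0.0215 × 0.7181² = 0.02779.
D = q·S·CD = 389.2 × 16.5 × 0.02779 = 178.4 N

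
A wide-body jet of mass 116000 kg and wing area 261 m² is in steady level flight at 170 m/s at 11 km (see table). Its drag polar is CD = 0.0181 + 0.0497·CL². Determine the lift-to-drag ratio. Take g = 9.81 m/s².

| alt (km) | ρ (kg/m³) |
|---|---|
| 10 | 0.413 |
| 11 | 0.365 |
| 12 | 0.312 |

L/D = 15.9

At 11 km, from the table: ρ = 0.365 kg/m³.
Weight W = mg = 116000 × 9.81 = 1.138×10^6 N; in level flight L = W.
Dynamic pressure q = 0.5 × 0.365 × 170² = 5274 Pa.
Required CL = L/(qS) = 1.138×10^6/(5274·261) = 0.8267.
CD = 0.0181 + 0.0497 × 0.8267² = 0.05206.
L/D = CL/CD = 0.8267 / 0.05206 = 15.9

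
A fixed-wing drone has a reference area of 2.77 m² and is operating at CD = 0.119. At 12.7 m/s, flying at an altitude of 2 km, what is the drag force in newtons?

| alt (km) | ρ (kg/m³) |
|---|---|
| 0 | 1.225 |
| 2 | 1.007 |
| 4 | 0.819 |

D = 26.8 N

At 2 km, from the table: ρ = 1.007 kg/m³.
Dynamic pressure q = ½ρv² = ½ × 1.007 × 12.7² = 81.21 Pa.
D = q·S·CD = 81.21 × 2.77 × 0.119 = 26.8 N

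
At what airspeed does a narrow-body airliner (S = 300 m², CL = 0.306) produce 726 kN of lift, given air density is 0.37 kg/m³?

L = ½ρv²S·CL ⇒ v = √(2L/(ρ·S·CL))
v = √(2 × 7.26×10^5 / (0.37 × 300 × 0.306)) = √42750 = 207 m/s

v = 207 m/s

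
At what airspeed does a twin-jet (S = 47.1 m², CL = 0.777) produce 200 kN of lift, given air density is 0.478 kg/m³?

v = 151 m/s

L = ½ρv²S·CL ⇒ v = √(2L/(ρ·S·CL))
v = √(2 × 2×10^5 / (0.478 × 47.1 × 0.777)) = √22870 = 151 m/s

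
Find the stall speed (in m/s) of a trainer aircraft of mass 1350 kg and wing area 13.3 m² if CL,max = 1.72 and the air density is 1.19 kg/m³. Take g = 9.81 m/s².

V_stall = 31.2 m/s

At stall, lift equals weight: L = W = m·g = 1350 × 9.81 = 13240 N.
From L = ½ρV²S·CL,max = W: V_stall = √(2W/(ρSCL,max)) = √(2·13240/(1.19·13.3·1.72))
V_stall = √973 = 31.2 m/s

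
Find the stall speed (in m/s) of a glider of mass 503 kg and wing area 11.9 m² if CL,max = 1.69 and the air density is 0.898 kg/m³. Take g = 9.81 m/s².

V_stall = 23.4 m/s

At stall, lift equals weight: L = W = m·g = 503 × 9.81 = 4934 N.
From L = ½ρV²S·CL,max = W: V_stall = √(2W/(ρSCL,max)) = √(2·4934/(0.898·11.9·1.69))
V_stall = √546.5 = 23.4 m/s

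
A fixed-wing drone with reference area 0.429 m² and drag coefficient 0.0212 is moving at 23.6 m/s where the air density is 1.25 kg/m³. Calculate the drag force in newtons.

Dynamic pressure q = ½ρv² = ½ × 1.25 × 23.6² = 348.1 Pa.
D = q·S·CD = 348.1 × 0.429 × 0.0212 = 3.17 N

D = 3.17 N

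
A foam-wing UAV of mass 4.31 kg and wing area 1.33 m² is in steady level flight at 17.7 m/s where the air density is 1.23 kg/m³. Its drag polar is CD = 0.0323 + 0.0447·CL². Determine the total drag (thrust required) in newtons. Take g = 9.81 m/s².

D = 8.59 N

Weight W = mg = 4.31 × 9.81 = 42.281 N; in level flight L = W.
q = ½ρv² = ½ × 1.23 × 17.7² = 192.7 Pa.
CL = 2W/(ρv²S) = 2×42.281/(1.23×17.7²×1.33) = 0.165.
CD = 0.0323 + 0.0447 × 0.165² = 0.03352.
D = q·S·CD = 192.7 × 1.33 × 0.03352 = 8.589 N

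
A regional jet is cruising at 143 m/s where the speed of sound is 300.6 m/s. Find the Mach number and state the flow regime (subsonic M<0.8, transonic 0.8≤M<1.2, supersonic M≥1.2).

M = v/a = 143 / 300.6 = 0.476
M = 0.476 → subsonic.

M = 0.476 (subsonic)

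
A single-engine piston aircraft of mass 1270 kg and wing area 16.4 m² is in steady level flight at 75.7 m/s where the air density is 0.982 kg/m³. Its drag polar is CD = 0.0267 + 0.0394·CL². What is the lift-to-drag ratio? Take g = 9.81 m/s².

Weight W = mg = 1270 × 9.81 = 12459 N; in level flight L = W.
q = ½ρv² = ½ × 0.982 × 75.7² = 2814 Pa.
CL = 2W/(ρv²S) = 2×12459/(0.982×75.7²×16.4) = 0.27.
CD = 0.0267 + 0.0394 × 0.27² = 0.02957.
L/D = CL/CD = 0.27 / 0.02957 = 9.13

L/D = 9.13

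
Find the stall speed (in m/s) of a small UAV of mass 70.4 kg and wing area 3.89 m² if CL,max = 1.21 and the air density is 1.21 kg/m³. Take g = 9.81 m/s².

At stall, lift equals weight: L = W = m·g = 70.4 × 9.81 = 690.6 N.
From L = ½ρV²S·CL,max = W: V_stall = √(2W/(ρSCL,max)) = √(2·690.6/(1.21·3.89·1.21))
V_stall = √242.5 = 15.6 m/s

V_stall = 15.6 m/s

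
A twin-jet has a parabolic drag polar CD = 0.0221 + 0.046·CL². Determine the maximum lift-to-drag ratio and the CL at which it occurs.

(L/D)max = 15.7, at CL = 0.693

For CD = CD0 + K·CL², (L/D)max occurs at CL* = √(CD0/K) and equals 1/(2√(K·CD0)).
(L/D)max = 1/(2√(0.046 × 0.0221)) = 1/(2 × 0.03188) = 15.7
CL* = √(0.0221/0.046) = 0.693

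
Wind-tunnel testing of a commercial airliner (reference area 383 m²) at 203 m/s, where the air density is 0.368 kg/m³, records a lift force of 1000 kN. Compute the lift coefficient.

CL = 0.344

From L = ½ρv²S·CL, rearranging gives CL = 2L/(ρv²S).
CL = 2 × 1×10^6 / (0.368 × 203² × 383) = 0.344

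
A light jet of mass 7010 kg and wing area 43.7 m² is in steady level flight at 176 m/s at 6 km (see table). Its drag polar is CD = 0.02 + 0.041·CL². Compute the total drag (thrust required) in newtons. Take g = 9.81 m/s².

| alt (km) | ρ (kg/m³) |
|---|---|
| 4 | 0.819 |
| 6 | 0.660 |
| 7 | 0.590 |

D = 9370 N

At 6 km, from the table: ρ = 0.660 kg/m³.
In steady level flight, lift balances weight: W = mg = 7010 × 9.81 = 68768 N.
q = ½ρv² = ½ × 0.66 × 176² = 10220 Pa.
CL = 2W/(ρv²S) = 2×68768/(0.66×176²×43.7) = 0.1539.
CD = 0.02 + 0.041 × 0.1539² = 0.02097.
D = q·S·CD = 10220 × 43.7 × 0.02097 = 9368 N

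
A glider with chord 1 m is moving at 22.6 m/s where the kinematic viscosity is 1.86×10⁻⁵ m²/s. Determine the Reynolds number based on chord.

Re = v·c/ν = 22.6 × 1 / (1.86×10⁻⁵) = 1.22×10^6

Re = 1.22×10^6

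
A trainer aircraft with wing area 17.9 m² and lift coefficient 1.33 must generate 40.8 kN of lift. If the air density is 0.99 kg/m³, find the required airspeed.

L = ½ρv²S·CL ⇒ v = √(2L/(ρ·S·CL))
v = √(2 × 40800 / (0.99 × 17.9 × 1.33)) = √3462 = 58.8 m/s

v = 58.8 m/s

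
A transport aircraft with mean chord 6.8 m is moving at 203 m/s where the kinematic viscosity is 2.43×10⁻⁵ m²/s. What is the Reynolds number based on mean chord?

Re = v·c/ν = 203 × 6.8 / (2.43×10⁻⁵) = 5.68×10^7

Re = 5.68×10^7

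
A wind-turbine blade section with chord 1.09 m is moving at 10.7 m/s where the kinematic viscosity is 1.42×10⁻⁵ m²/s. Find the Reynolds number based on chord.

Re = 8.21×10^5

Re = v·c/ν = 10.7 × 1.09 / (1.42×10⁻⁵) = 8.21×10^5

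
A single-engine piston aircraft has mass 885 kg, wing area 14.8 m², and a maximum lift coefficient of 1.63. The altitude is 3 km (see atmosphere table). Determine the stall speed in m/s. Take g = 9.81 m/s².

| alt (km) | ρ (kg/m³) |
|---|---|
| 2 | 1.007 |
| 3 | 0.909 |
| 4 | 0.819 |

At 3 km, from the table: ρ = 0.909 kg/m³.
Weight W = mg = 885 × 9.81 = 8682 N.
V_stall = √(2W/(ρ·S·CL,max)) = √(2 × 8682 / (0.909 × 14.8 × 1.63))
V_stall = √791.8 = 28.1 m/s

V_stall = 28.1 m/s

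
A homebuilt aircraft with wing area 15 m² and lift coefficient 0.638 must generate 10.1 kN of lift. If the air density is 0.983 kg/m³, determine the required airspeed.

v = 46.3 m/s

L = ½ρv²S·CL ⇒ v = √(2L/(ρ·S·CL))
v = √(2 × 10100 / (0.983 × 15 × 0.638)) = √2147 = 46.3 m/s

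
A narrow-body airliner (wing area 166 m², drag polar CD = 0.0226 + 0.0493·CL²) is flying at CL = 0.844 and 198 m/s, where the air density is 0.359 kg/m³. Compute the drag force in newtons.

D = 67400 N

CD = 0.0226 + 0.0493 × 0.844² = 0.05772
D = ½ρv²S·CD = ½ × 0.359 × 198² × 166 × 0.05772 = 67400 N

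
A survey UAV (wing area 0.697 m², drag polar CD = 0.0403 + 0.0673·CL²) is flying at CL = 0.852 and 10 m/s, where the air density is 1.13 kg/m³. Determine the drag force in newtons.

CD = 0.0403 + 0.0673 × 0.852² = 0.08915
D = ½ρv²S·CD = ½ × 1.13 × 10² × 0.697 × 0.08915 = 3.51 N

D = 3.51 N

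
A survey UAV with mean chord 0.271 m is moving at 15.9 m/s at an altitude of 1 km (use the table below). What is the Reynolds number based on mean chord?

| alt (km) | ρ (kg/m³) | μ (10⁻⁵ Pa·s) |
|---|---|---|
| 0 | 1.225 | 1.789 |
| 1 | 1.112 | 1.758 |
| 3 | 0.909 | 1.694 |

At 1 km, from the table: ρ = 1.112 kg/m³, μ = 1.758×10⁻⁵ Pa·s.
Re = ρ·v·c/μ = 1.112 × 15.9 × 0.271 / (1.758×10⁻⁵) = 2.73×10^5

Re = 2.73×10^5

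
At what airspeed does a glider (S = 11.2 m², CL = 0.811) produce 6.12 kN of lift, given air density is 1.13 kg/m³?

v = 34.5 m/s

L = ½ρv²S·CL ⇒ v = √(2L/(ρ·S·CL))
v = √(2 × 6120 / (1.13 × 11.2 × 0.811)) = √1193 = 34.5 m/s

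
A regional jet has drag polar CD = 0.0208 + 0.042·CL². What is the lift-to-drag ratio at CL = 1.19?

L/D = 14.8

CD = 0.0208 + 0.042 × 1.19² = 0.08028
L/D = CL/CD = 1.19 / 0.08028 = 14.8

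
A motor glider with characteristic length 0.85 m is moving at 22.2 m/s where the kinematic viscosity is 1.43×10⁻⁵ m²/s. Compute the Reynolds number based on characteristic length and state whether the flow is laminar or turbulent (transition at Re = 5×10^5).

Re = v·c/ν = 22.2 × 0.85 / (1.43×10⁻⁵) = 1.32×10^6
Since 1.32×10^6 > 5×10^5, the flow is turbulent.

Re = 1.32×10^6 (turbulent)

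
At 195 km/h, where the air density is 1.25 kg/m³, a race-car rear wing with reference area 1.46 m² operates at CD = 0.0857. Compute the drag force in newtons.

D = 229 N

Convert speed: v = 195 km/h ÷ 3.6 = 54.17 m/s.
Dynamic pressure q = ½ρv² = ½ × 1.25 × 54.17² = 1834 Pa.
D = q·S·CD = 1834 × 1.46 × 0.0857 = 229 N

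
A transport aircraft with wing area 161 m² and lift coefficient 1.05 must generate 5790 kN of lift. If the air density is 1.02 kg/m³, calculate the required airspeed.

v = 259 m/s

L = ½ρv²S·CL ⇒ v = √(2L/(ρ·S·CL))
v = √(2 × 5.79×10^6 / (1.02 × 161 × 1.05)) = √67160 = 259 m/s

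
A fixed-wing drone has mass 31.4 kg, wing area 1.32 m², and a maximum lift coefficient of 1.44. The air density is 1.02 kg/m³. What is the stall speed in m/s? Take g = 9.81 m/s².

Weight W = mg = 31.4 × 9.81 = 308 N.
From L = ½ρV²S·CL,max = W: V_stall = √(2W/(ρSCL,max)) = √(2·308/(1.02·1.32·1.44))
V_stall = √317.8 = 17.8 m/s

V_stall = 17.8 m/s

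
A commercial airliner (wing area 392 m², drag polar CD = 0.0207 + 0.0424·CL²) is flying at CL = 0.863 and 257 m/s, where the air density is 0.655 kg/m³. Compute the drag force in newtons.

D = 4.43×10^5 N

CD = 0.0207 + 0.0424 × 0.863² = 0.05228
D = ½ρv²S·CD = ½ × 0.655 × 257² × 392 × 0.05228 = 4.43×10^5 N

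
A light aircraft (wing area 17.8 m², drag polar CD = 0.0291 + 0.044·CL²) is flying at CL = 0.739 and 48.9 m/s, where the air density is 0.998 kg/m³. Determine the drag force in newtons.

CD = 0.0291 + 0.044 × 0.739² = 0.05313
D = ½ρv²S·CD = ½ × 0.998 × 48.9² × 17.8 × 0.05313 = 1130 N

D = 1130 N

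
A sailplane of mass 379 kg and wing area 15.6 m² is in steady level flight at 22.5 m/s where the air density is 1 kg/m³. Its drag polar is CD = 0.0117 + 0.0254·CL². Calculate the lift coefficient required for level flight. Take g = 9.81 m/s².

CL = 0.942

In steady level flight, lift balances weight: W = mg = 379 × 9.81 = 3718 N.
q = ½ρv² = ½ × 1 × 22.5² = 253.1 Pa.
Required CL = L/(qS) = 3718/(253.1·15.6) = 0.9416.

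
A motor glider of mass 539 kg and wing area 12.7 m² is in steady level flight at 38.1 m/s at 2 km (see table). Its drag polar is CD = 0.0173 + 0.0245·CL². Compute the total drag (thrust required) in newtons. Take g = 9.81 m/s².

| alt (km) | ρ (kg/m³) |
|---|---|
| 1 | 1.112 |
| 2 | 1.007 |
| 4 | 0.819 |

D = 234 N

At 2 km, from the table: ρ = 1.007 kg/m³.
Weight W = mg = 539 × 9.81 = 5287.6 N; in level flight L = W.
q = ½ρv² = ½ × 1.007 × 38.1² = 730.9 Pa.
Required CL = L/(qS) = 5287.6/(730.9·12.7) = 0.5696.
CD = 0.0173 + 0.0245 × 0.5696² = 0.02525.
D = q·S·CD = 730.9 × 12.7 × 0.02525 = 234.4 N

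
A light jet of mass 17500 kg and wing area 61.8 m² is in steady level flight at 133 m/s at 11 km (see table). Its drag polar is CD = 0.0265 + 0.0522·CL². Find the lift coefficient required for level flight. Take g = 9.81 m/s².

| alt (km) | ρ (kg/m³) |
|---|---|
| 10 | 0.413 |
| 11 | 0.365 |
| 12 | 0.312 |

CL = 0.861

At 11 km, from the table: ρ = 0.365 kg/m³.
Level flight ⇒ L = W = m·g = 17500 × 9.81 = 1.7168×10^5 N.
Dynamic pressure q = 0.5 × 0.365 × 133² = 3228 Pa.
Required CL = L/(qS) = 1.7168×10^5/(3228·61.8) = 0.8605.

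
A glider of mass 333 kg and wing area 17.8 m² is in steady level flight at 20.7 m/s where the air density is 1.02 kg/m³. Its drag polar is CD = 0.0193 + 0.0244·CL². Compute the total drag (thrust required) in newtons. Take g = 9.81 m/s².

Weight W = mg = 333 × 9.81 = 3266.7 N; in level flight L = W.
q = ½ρv² = ½ × 1.02 × 20.7² = 218.5 Pa.
Required CL = L/(qS) = 3266.7/(218.5·17.8) = 0.8398.
CD = 0.0193 + 0.0244 × 0.8398² = 0.03651.
D = q·S·CD = 218.5 × 17.8 × 0.03651 = 142 N

D = 142 N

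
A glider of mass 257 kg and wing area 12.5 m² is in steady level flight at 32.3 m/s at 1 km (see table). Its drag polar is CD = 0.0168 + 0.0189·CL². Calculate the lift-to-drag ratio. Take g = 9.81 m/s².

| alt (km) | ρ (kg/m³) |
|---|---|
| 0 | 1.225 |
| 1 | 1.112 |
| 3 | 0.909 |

L/D = 18.2

At 1 km, from the table: ρ = 1.112 kg/m³.
Level flight ⇒ L = W = m·g = 257 × 9.81 = 2521.2 N.
q = ½ρv² = ½ × 1.112 × 32.3² = 580.1 Pa.
Required CL = L/(qS) = 2521.2/(580.1·12.5) = 0.3477.
CD = 0.0168 + 0.0189 × 0.3477² = 0.01909.
L/D = CL/CD = 0.3477 / 0.01909 = 18.2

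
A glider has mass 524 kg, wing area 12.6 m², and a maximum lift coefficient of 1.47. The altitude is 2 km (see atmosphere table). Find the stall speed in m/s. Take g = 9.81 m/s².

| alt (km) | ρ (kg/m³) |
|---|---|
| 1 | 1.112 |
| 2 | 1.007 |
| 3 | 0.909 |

V_stall = 23.5 m/s

At 2 km, from the table: ρ = 1.007 kg/m³.
Stall occurs when L = W at CL,max. W = mg = 524 × 9.81 = 5140 N.
V_stall = √(2W/(ρ·S·CL,max)) = √(2 × 5140 / (1.007 × 12.6 × 1.47))
V_stall = √551.2 = 23.5 m/s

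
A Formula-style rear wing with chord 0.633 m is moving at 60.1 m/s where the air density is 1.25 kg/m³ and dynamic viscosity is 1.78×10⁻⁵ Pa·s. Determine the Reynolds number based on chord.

Re = ρ·v·c/μ = 1.25 × 60.1 × 0.633 / (1.78×10⁻⁵) = 2.67×10^6

Re = 2.67×10^6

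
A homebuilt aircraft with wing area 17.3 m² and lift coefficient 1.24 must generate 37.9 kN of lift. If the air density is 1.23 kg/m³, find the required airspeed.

L = ½ρv²S·CL ⇒ v = √(2L/(ρ·S·CL))
v = √(2 × 37900 / (1.23 × 17.3 × 1.24)) = √2873 = 53.6 m/s

v = 53.6 m/s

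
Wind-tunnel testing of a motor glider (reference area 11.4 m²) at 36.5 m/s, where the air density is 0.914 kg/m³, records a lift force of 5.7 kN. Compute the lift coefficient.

CL = 0.821

From L = ½ρv²S·CL, rearranging gives CL = 2L/(ρv²S).
CL = 2 × 5700 / (0.914 × 36.5² × 11.4) = 0.821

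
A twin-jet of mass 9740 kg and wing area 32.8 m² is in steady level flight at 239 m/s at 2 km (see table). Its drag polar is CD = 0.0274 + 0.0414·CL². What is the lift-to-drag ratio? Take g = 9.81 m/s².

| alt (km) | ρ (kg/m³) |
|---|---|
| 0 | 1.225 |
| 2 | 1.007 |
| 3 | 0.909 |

At 2 km, from the table: ρ = 1.007 kg/m³.
In steady level flight, lift balances weight: W = mg = 9740 × 9.81 = 95549 N.
Dynamic pressure q = 0.5 × 1.007 × 239² = 28760 Pa.
CL = W/(q·S) = 95549 / (28760 × 32.8) = 0.1013.
CD = 0.0274 + 0.0414 × 0.1013² = 0.02782.
L/D = CL/CD = 0.1013 / 0.02782 = 3.64

L/D = 3.64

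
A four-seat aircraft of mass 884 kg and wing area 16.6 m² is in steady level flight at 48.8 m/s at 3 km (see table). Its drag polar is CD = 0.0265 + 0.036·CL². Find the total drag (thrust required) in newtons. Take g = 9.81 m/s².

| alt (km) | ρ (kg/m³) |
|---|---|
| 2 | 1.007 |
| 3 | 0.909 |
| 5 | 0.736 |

D = 627 N

At 3 km, from the table: ρ = 0.909 kg/m³.
Level flight ⇒ L = W = m·g = 884 × 9.81 = 8672 N.
q = ½ρv² = ½ × 0.909 × 48.8² = 1082 Pa.
CL = W/(q·S) = 8672 / (1082 × 16.6) = 0.4827.
CD = 0.0265 + 0.036 × 0.4827² = 0.03489.
D = q·S·CD = 1082 × 16.6 × 0.03489 = 626.8 N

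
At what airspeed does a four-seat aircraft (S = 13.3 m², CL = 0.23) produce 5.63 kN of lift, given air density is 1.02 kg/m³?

L = ½ρv²S·CL ⇒ v = √(2L/(ρ·S·CL))
v = √(2 × 5630 / (1.02 × 13.3 × 0.23)) = √3609 = 60.1 m/s

v = 60.1 m/s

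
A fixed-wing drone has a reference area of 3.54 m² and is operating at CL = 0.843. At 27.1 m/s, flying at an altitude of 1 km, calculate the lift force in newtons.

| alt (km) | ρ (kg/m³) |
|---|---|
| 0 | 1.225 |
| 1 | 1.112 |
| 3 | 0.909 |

L = 1220 N

At 1 km, from the table: ρ = 1.112 kg/m³.
Dynamic pressure q = ½ρv² = ½ × 1.112 × 27.1² = 408.3 Pa.
L = q·S·CL = 408.3 × 3.54 × 0.843 = 1220 N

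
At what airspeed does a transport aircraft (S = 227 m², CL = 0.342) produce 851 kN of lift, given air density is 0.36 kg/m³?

L = ½ρv²S·CL ⇒ v = √(2L/(ρ·S·CL))
v = √(2 × 8.51×10^5 / (0.36 × 227 × 0.342)) = √60900 = 247 m/s

v = 247 m/s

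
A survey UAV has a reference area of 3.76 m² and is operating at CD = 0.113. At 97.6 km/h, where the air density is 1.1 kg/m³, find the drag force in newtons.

D = 172 N

Convert speed: v = 97.6 km/h ÷ 3.6 = 27.11 m/s.
D = ½ρv²S·CD = ½ × 1.1 × 27.11² × 3.76 × 0.113 = 172 N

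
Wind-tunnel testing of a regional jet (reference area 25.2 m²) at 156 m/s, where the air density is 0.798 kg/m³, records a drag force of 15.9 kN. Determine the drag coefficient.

CD = 0.065

From D = ½ρv²S·CD, rearranging gives CD = 2D/(ρv²S).
CD = 2 × 15900 / (0.798 × 156² × 25.2) = 0.065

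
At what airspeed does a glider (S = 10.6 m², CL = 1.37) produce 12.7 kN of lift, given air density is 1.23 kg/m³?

L = ½ρv²S·CL ⇒ v = √(2L/(ρ·S·CL))
v = √(2 × 12700 / (1.23 × 10.6 × 1.37)) = √1422 = 37.7 m/s

v = 37.7 m/s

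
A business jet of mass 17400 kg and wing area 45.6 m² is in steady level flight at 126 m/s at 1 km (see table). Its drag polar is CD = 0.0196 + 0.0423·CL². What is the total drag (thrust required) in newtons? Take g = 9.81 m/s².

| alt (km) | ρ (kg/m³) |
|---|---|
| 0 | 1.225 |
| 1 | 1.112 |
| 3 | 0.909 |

D = 11000 N

At 1 km, from the table: ρ = 1.112 kg/m³.
In steady level flight, lift balances weight: W = mg = 17400 × 9.81 = 1.7069×10^5 N.
Dynamic pressure q = 0.5 × 1.112 × 126² = 8827 Pa.
CL = W/(q·S) = 1.7069×10^5 / (8827 × 45.6) = 0.4241.
CD = 0.0196 + 0.0423 × 0.4241² = 0.02721.
D = q·S·CD = 8827 × 45.6 × 0.02721 = 10950 N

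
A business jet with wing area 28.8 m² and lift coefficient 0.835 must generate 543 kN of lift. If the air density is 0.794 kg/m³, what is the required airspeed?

v = 238 m/s

L = ½ρv²S·CL ⇒ v = √(2L/(ρ·S·CL))
v = √(2 × 5.43×10^5 / (0.794 × 28.8 × 0.835)) = √56880 = 238 m/s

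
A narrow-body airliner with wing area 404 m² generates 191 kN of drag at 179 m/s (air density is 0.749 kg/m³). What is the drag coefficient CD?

From D = ½ρv²S·CD, rearranging gives CD = 2D/(ρv²S).
CD = 2 × 1.91×10^5 / (0.749 × 179² × 404) = 0.0394

CD = 0.0394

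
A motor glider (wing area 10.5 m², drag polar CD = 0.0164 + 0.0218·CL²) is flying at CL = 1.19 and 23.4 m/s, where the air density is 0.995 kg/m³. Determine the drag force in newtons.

CD = 0.0164 + 0.0218 × 1.19² = 0.04727
D = ½ρv²S·CD = ½ × 0.995 × 23.4² × 10.5 × 0.04727 = 135 N

D = 135 N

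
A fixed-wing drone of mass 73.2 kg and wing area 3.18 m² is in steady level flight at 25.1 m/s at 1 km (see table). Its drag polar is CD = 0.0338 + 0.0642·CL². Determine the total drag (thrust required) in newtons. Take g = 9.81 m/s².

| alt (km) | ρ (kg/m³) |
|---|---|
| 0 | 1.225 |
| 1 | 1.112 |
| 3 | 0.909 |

At 1 km, from the table: ρ = 1.112 kg/m³.
Level flight ⇒ L = W = m·g = 73.2 × 9.81 = 718.09 N.
q = ½ρv² = ½ × 1.112 × 25.1² = 350.3 Pa.
Required CL = L/(qS) = 718.09/(350.3·3.18) = 0.6447.
CD = 0.0338 + 0.0642 × 0.6447² = 0.06048.
D = q·S·CD = 350.3 × 3.18 × 0.06048 = 67.37 N

D = 67.4 N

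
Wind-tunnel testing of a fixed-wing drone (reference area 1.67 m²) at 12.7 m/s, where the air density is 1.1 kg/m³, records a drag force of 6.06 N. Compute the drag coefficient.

From D = ½ρv²S·CD, rearranging gives CD = 2D/(ρv²S).
CD = 2 × 6.06 / (1.1 × 12.7² × 1.67) = 0.0409

CD = 0.0409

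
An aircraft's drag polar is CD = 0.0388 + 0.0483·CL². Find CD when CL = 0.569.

CD = 0.0544

CD = 0.0388 + 0.0483 × 0.569² = 0.0388 + 0.01564 = 0.0544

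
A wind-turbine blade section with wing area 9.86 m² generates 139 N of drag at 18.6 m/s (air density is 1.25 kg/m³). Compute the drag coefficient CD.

From D = ½ρv²S·CD, rearranging gives CD = 2D/(ρv²S).
CD = 2 × 139 / (1.25 × 18.6² × 9.86) = 0.0652

CD = 0.0652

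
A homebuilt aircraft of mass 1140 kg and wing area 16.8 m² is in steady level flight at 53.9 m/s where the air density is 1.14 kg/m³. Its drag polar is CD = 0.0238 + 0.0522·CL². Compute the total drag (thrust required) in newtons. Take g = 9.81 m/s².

D = 897 N

Weight W = mg = 1140 × 9.81 = 11183 N; in level flight L = W.
Dynamic pressure q = 0.5 × 1.14 × 53.9² = 1656 Pa.
CL = W/(q·S) = 11183 / (1656 × 16.8) = 0.402.
CD = 0.0238 + 0.0522 × 0.402² = 0.03224.
D = q·S·CD = 1656 × 16.8 × 0.03224 = 896.8 N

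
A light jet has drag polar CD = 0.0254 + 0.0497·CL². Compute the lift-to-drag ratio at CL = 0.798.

L/D = 14

CD = 0.0254 + 0.0497 × 0.798² = 0.05705
L/D = CL/CD = 0.798 / 0.05705 = 14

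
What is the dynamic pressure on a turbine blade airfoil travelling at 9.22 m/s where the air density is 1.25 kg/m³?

q = 53.1 Pa

q = ½ρv² = ½ × 1.25 × 9.22² = 53.1 Pa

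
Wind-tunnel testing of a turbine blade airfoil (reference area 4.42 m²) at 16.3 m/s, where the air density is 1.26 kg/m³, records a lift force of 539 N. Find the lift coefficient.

From L = ½ρv²S·CL, rearranging gives CL = 2L/(ρv²S).
CL = 2 × 539 / (1.26 × 16.3² × 4.42) = 0.729

CL = 0.729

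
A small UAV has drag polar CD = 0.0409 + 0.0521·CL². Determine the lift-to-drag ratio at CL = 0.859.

L/D = 10.8

CD = 0.0409 + 0.0521 × 0.859² = 0.07934
L/D = CL/CD = 0.859 / 0.07934 = 10.8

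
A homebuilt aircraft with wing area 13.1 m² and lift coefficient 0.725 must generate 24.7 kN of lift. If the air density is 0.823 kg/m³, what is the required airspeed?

L = ½ρv²S·CL ⇒ v = √(2L/(ρ·S·CL))
v = √(2 × 24700 / (0.823 × 13.1 × 0.725)) = √6320 = 79.5 m/s

v = 79.5 m/s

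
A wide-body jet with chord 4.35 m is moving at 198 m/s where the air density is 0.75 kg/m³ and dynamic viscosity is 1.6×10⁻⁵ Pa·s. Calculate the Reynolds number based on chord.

Re = 4.04×10^7

Re = ρ·v·c/μ = 0.75 × 198 × 4.35 / (1.6×10⁻⁵) = 4.04×10^7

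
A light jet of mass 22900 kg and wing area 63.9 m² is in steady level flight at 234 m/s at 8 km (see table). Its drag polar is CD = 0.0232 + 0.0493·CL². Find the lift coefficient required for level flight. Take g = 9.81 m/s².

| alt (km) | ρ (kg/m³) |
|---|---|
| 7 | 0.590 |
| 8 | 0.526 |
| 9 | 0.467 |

At 8 km, from the table: ρ = 0.526 kg/m³.
Level flight ⇒ L = W = m·g = 22900 × 9.81 = 2.2465×10^5 N.
q = ½ρv² = ½ × 0.526 × 234² = 14400 Pa.
Required CL = L/(qS) = 2.2465×10^5/(14400·63.9) = 0.2441.

CL = 0.244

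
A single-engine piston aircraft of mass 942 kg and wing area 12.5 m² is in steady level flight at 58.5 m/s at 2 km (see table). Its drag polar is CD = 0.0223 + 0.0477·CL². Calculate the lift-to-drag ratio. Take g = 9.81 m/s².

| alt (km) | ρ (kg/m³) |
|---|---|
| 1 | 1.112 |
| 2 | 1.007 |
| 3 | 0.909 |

At 2 km, from the table: ρ = 1.007 kg/m³.
Weight W = mg = 942 × 9.81 = 9241 N; in level flight L = W.
q = ½ρv² = ½ × 1.007 × 58.5² = 1723 Pa.
Required CL = L/(qS) = 9241/(1723·12.5) = 0.429.
CD = 0.0223 + 0.0477 × 0.429² = 0.03108.
L/D = CL/CD = 0.429 / 0.03108 = 13.8

L/D = 13.8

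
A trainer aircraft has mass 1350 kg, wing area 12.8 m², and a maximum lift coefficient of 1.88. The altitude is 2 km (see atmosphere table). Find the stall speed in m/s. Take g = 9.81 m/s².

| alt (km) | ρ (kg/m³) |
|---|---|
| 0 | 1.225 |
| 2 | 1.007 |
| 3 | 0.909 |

At 2 km, from the table: ρ = 1.007 kg/m³.
Weight W = mg = 1350 × 9.81 = 13240 N.
V_stall = √(2W/(ρ·S·CL,max)) = √(2 × 13240 / (1.007 × 12.8 × 1.88))
V_stall = √1093 = 33.1 m/s

V_stall = 33.1 m/s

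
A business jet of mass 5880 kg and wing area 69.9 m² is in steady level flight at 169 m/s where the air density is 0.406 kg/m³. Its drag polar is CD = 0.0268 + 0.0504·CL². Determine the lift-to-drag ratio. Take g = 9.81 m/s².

L/D = 5.12

In steady level flight, lift balances weight: W = mg = 5880 × 9.81 = 57683 N.
Dynamic pressure q = 0.5 × 0.406 × 169² = 5798 Pa.
CL = W/(q·S) = 57683 / (5798 × 69.9) = 0.1423.
CD = 0.0268 + 0.0504 × 0.1423² = 0.02782.
L/D = CL/CD = 0.1423 / 0.02782 = 5.12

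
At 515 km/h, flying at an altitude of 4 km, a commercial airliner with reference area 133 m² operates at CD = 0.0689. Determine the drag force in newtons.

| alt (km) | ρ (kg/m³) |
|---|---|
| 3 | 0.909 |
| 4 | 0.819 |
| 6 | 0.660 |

At 4 km, from the table: ρ = 0.819 kg/m³.
Convert speed: v = 515 km/h ÷ 3.6 = 143.1 m/s.
D = ½ρv²S·CD = ½ × 0.819 × 143.1² × 133 × 0.0689 = 76800 N ≈ 76.8 kN

D = 76800 N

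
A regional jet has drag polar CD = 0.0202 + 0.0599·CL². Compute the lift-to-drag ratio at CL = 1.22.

L/D = 11.2

CD = 0.0202 + 0.0599 × 1.22² = 0.1094
L/D = CL/CD = 1.22 / 0.1094 = 11.2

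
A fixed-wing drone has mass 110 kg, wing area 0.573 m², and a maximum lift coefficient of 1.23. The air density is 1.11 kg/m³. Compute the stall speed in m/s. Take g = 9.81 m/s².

V_stall = 52.5 m/s

At stall, lift equals weight: L = W = m·g = 110 × 9.81 = 1079 N.
V_stall = √(2W/(ρ·S·CL,max)) = √(2 × 1079 / (1.11 × 0.573 × 1.23))
V_stall = √2759 = 52.5 m/s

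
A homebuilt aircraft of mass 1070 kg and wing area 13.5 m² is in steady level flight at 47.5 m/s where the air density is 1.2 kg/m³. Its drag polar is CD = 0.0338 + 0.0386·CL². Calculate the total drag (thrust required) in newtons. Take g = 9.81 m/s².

Level flight ⇒ L = W = m·g = 1070 × 9.81 = 10497 N.
q = ½ρv² = ½ × 1.2 × 47.5² = 1354 Pa.
Required CL = L/(qS) = 10497/(1354·13.5) = 0.5744.
CD = 0.0338 + 0.0386 × 0.5744² = 0.04653.
D = q·S·CD = 1354 × 13.5 × 0.04653 = 850.4 N

D = 850 N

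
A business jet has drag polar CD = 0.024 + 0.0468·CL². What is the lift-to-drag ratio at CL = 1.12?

CD = 0.024 + 0.0468 × 1.12² = 0.08271
L/D = CL/CD = 1.12 / 0.08271 = 13.5

L/D = 13.5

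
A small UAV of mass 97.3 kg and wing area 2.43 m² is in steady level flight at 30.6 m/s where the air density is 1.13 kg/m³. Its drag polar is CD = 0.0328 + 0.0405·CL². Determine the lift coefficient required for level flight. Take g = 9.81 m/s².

CL = 0.742

In steady level flight, lift balances weight: W = mg = 97.3 × 9.81 = 954.51 N.
q = ½ρv² = ½ × 1.13 × 30.6² = 529 Pa.
Required CL = L/(qS) = 954.51/(529·2.43) = 0.7425.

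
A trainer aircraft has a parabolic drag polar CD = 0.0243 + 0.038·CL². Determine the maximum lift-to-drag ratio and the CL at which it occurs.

For CD = CD0 + K·CL², (L/D)max occurs at CL* = √(CD0/K) and equals 1/(2√(K·CD0)).
(L/D)max = 1/(2√(0.038 × 0.0243)) = 1/(2 × 0.03039) = 16.5
CL* = √(0.0243/0.038) = 0.8

(L/D)max = 16.5, at CL = 0.8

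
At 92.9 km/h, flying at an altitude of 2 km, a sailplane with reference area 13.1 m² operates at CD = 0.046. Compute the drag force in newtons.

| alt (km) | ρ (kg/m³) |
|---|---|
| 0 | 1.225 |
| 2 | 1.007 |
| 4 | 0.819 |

D = 202 N

At 2 km, from the table: ρ = 1.007 kg/m³.
Convert speed: v = 92.9 km/h ÷ 3.6 = 25.81 m/s.
Dynamic pressure q = ½ρv² = ½ × 1.007 × 25.81² = 335.3 Pa.
D = q·S·CD = 335.3 × 13.1 × 0.046 = 202 N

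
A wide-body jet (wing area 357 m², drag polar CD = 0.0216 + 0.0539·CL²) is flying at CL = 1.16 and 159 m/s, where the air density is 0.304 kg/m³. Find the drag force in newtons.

CD = 0.0216 + 0.0539 × 1.16² = 0.09413
D = ½ρv²S·CD = ½ × 0.304 × 159² × 357 × 0.09413 = 1.29×10^5 N

D = 1.29×10^5 N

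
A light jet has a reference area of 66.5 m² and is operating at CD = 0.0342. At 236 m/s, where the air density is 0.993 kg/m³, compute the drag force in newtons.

D = 62900 N

Dynamic pressure q = ½ρv² = ½ × 0.993 × 236² = 27650 Pa.
D = q·S·CD = 27650 × 66.5 × 0.0342 = 62900 N ≈ 62.9 kN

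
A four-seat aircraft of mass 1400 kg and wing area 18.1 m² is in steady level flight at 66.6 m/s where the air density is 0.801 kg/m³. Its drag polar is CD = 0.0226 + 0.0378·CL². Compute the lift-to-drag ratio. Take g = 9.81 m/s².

Weight W = mg = 1400 × 9.81 = 13734 N; in level flight L = W.
Dynamic pressure q = 0.5 × 0.801 × 66.6² = 1776 Pa.
CL = 2W/(ρv²S) = 2×13734/(0.801×66.6²×18.1) = 0.4271.
CD = 0.0226 + 0.0378 × 0.4271² = 0.0295.
L/D = CL/CD = 0.4271 / 0.0295 = 14.5

L/D = 14.5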